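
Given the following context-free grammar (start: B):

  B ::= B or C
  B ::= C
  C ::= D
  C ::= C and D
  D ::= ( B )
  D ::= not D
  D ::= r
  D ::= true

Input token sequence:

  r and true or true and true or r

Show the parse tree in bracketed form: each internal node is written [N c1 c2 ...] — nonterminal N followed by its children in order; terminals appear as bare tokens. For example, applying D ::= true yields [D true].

[B [B [B [C [C [D r]] and [D true]]] or [C [C [D true]] and [D true]]] or [C [D r]]]

B
B or C
B or C or C
C or C or C
C and D or C or C
D and D or C or C
r and D or C or C
r and true or C or C
r and true or C and D or C
r and true or D and D or C
r and true or true and D or C
r and true or true and true or C
r and true or true and true or D
r and true or true and true or r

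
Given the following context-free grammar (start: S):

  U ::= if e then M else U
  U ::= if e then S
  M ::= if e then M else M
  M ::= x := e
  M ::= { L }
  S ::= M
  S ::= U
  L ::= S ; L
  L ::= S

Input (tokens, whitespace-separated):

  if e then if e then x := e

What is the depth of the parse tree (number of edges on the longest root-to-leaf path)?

6

[S [U if e then [S [U if e then [S [M x := e]]]]]]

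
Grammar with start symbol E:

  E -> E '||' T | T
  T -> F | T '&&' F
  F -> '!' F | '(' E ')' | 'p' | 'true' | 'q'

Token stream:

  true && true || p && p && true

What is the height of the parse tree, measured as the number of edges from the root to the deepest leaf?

5

[E [E [T [T [F true]] && [F true]]] || [T [T [T [F p]] && [F p]] && [F true]]]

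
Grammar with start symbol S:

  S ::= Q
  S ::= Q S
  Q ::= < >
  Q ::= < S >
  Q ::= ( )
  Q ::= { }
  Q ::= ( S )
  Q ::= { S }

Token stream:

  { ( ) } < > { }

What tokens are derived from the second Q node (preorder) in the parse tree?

[S [Q { [S [Q ( )]] }] [S [Q < >] [S [Q { }]]]]

( )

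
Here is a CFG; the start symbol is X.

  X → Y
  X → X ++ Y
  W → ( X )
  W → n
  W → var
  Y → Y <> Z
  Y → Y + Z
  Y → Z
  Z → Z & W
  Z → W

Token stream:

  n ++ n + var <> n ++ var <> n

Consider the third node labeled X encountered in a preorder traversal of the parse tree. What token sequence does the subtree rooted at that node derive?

[X [X [X [Y [Z [W n]]]] ++ [Y [Y [Y [Z [W n]]] + [Z [W var]]] <> [Z [W n]]]] ++ [Y [Y [Z [W var]]] <> [Z [W n]]]]

n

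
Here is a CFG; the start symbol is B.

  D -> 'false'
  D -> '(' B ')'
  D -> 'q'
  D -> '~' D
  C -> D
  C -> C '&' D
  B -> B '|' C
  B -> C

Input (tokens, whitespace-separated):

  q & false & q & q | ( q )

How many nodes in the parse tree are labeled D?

6

[B [B [C [C [C [C [D q]] & [D false]] & [D q]] & [D q]]] | [C [D ( [B [C [D q]]] )]]]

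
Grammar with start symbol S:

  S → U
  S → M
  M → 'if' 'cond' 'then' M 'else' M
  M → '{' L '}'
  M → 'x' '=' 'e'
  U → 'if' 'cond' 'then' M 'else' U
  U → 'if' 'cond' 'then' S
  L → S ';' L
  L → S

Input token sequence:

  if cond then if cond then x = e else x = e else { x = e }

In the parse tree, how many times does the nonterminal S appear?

2

[S [M if cond then [M if cond then [M x = e] else [M x = e]] else [M { [L [S [M x = e]]] }]]]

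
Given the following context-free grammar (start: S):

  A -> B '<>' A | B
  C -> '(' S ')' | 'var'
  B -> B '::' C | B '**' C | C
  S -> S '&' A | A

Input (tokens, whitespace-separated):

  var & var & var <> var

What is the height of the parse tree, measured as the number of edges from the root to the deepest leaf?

[S [S [S [A [B [C var]]]] & [A [B [C var]]]] & [A [B [C var]] <> [A [B [C var]]]]]

6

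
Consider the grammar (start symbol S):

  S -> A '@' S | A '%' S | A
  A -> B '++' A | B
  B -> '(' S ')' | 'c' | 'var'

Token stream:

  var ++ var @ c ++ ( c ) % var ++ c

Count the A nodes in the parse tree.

7

[S [A [B var] ++ [A [B var]]] @ [S [A [B c] ++ [A [B ( [S [A [B c]]] )]]] % [S [A [B var] ++ [A [B c]]]]]]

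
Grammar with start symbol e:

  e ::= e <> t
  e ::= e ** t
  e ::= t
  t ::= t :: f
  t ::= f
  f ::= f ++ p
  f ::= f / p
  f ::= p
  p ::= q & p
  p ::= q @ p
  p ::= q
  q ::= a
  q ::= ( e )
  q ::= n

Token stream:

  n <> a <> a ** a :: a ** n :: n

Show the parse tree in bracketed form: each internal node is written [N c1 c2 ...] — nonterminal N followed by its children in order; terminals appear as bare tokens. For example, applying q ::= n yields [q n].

[e [e [e [e [e [t [f [p [q n]]]]] <> [t [f [p [q a]]]]] <> [t [f [p [q a]]]]] ** [t [t [f [p [q a]]]] :: [f [p [q a]]]]] ** [t [t [f [p [q n]]]] :: [f [p [q n]]]]]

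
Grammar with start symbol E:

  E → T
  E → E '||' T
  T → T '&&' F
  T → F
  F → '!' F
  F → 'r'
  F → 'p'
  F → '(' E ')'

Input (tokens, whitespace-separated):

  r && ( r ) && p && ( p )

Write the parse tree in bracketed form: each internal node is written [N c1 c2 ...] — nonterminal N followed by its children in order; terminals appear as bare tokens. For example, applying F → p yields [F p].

[E [T [T [T [T [F r]] && [F ( [E [T [F r]]] )]] && [F p]] && [F ( [E [T [F p]]] )]]]

E
T
T && F
T && F && F
T && F && F && F
F && F && F && F
r && F && F && F
r && ( E ) && F && F
r && ( T ) && F && F
r && ( F ) && F && F
r && ( r ) && F && F
r && ( r ) && p && F
r && ( r ) && p && ( E )
r && ( r ) && p && ( T )
r && ( r ) && p && ( F )
r && ( r ) && p && ( p )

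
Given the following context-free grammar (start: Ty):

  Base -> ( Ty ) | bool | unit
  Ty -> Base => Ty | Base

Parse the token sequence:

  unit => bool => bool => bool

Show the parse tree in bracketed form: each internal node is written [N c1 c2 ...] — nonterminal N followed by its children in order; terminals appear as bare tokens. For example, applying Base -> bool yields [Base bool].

[Ty [Base unit] => [Ty [Base bool] => [Ty [Base bool] => [Ty [Base bool]]]]]

Ty
Base => Ty
unit => Ty
unit => Base => Ty
unit => bool => Ty
unit => bool => Base => Ty
unit => bool => bool => Ty
unit => bool => bool => Base
unit => bool => bool => bool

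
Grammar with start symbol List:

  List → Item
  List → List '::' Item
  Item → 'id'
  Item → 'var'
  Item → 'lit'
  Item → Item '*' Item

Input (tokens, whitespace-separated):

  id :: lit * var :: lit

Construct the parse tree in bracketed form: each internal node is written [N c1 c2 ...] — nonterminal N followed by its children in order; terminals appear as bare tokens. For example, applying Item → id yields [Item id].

[List [List [List [Item id]] :: [Item [Item lit] * [Item var]]] :: [Item lit]]

List
List :: Item
List :: Item :: Item
Item :: Item :: Item
id :: Item :: Item
id :: Item * Item :: Item
id :: lit * Item :: Item
id :: lit * var :: Item
id :: lit * var :: lit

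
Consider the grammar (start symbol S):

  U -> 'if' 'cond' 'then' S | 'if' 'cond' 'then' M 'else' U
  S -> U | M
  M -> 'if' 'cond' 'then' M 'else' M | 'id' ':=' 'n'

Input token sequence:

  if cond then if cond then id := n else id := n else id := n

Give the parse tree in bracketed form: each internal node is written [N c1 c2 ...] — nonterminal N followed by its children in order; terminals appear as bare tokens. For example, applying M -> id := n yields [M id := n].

S
M
if cond then M else M
if cond then if cond then M else M else M
if cond then if cond then id := n else M else M
if cond then if cond then id := n else id := n else M
if cond then if cond then id := n else id := n else id := n

[S [M if cond then [M if cond then [M id := n] else [M id := n]] else [M id := n]]]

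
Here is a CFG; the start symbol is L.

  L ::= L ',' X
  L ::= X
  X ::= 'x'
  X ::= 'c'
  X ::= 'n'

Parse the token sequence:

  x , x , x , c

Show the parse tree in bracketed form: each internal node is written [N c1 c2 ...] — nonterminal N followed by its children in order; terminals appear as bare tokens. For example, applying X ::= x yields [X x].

[L [L [L [L [X x]] , [X x]] , [X x]] , [X c]]

L
L , X
L , X , X
L , X , X , X
X , X , X , X
x , X , X , X
x , x , X , X
x , x , x , X
x , x , x , c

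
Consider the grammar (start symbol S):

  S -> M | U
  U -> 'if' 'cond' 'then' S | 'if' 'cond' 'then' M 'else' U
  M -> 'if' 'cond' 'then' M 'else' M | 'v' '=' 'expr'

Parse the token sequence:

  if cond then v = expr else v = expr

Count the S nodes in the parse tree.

[S [M if cond then [M v = expr] else [M v = expr]]]

1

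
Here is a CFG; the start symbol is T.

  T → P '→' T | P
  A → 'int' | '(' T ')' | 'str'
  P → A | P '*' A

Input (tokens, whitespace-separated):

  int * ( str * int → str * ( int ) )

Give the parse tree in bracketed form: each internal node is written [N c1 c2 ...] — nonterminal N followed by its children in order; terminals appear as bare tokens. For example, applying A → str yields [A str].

T
P
P * A
A * A
int * A
int * ( T )
int * ( P → T )
int * ( P * A → T )
int * ( A * A → T )
int * ( str * A → T )
int * ( str * int → T )
int * ( str * int → P )
int * ( str * int → P * A )
int * ( str * int → A * A )
int * ( str * int → str * A )
int * ( str * int → str * ( T ) )
int * ( str * int → str * ( P ) )
int * ( str * int → str * ( A ) )
int * ( str * int → str * ( int ) )

[T [P [P [A int]] * [A ( [T [P [P [A str]] * [A int]] → [T [P [P [A str]] * [A ( [T [P [A int]]] )]]]] )]]]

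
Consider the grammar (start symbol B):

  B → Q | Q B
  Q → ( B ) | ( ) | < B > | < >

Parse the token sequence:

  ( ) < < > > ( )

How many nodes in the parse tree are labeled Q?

4

[B [Q ( )] [B [Q < [B [Q < >]] >] [B [Q ( )]]]]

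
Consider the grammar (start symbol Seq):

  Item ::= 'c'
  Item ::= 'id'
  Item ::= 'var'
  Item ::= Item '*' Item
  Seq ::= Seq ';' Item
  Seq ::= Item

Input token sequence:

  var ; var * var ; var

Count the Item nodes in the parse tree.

5

[Seq [Seq [Seq [Item var]] ; [Item [Item var] * [Item var]]] ; [Item var]]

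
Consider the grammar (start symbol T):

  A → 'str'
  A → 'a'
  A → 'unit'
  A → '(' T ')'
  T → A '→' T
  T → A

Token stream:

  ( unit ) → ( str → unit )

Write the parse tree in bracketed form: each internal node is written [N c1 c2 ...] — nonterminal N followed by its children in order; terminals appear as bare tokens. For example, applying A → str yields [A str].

T
A → T
( T ) → T
( A ) → T
( unit ) → T
( unit ) → A
( unit ) → ( T )
( unit ) → ( A → T )
( unit ) → ( str → T )
( unit ) → ( str → A )
( unit ) → ( str → unit )

[T [A ( [T [A unit]] )] → [T [A ( [T [A str] → [T [A unit]]] )]]]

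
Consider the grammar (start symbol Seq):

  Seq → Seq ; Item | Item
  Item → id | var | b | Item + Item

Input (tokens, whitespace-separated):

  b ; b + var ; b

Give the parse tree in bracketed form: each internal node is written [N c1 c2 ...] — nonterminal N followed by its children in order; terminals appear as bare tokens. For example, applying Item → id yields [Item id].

Seq
Seq ; Item
Seq ; Item ; Item
Item ; Item ; Item
b ; Item ; Item
b ; Item + Item ; Item
b ; b + Item ; Item
b ; b + var ; Item
b ; b + var ; b

[Seq [Seq [Seq [Item b]] ; [Item [Item b] + [Item var]]] ; [Item b]]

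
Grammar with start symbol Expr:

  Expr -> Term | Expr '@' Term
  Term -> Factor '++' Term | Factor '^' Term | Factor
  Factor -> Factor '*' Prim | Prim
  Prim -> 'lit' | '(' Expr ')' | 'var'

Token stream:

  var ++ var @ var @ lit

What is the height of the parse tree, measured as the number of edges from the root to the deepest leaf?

[Expr [Expr [Expr [Term [Factor [Prim var]] ++ [Term [Factor [Prim var]]]]] @ [Term [Factor [Prim var]]]] @ [Term [Factor [Prim lit]]]]

7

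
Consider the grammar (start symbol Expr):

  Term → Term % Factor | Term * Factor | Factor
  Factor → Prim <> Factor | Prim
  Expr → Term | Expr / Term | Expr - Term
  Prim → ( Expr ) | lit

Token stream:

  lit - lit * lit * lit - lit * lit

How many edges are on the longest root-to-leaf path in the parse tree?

7

[Expr [Expr [Expr [Term [Factor [Prim lit]]]] - [Term [Term [Term [Factor [Prim lit]]] * [Factor [Prim lit]]] * [Factor [Prim lit]]]] - [Term [Term [Factor [Prim lit]]] * [Factor [Prim lit]]]]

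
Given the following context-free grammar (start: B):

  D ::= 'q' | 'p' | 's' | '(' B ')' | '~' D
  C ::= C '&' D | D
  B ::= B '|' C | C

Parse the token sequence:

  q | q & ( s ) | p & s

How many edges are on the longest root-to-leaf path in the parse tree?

7

[B [B [B [C [D q]]] | [C [C [D q]] & [D ( [B [C [D s]]] )]]] | [C [C [D p]] & [D s]]]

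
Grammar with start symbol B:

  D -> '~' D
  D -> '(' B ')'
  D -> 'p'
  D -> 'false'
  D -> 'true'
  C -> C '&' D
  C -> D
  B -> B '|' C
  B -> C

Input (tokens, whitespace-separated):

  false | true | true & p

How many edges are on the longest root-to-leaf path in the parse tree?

[B [B [B [C [D false]]] | [C [D true]]] | [C [C [D true]] & [D p]]]

5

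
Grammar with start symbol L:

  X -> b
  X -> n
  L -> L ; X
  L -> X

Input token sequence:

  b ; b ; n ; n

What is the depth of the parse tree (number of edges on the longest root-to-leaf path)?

5

[L [L [L [L [X b]] ; [X b]] ; [X n]] ; [X n]]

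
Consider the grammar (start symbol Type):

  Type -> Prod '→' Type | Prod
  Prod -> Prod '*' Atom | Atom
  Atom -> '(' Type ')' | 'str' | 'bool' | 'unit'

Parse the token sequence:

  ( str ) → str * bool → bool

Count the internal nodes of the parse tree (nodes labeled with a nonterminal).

[Type [Prod [Atom ( [Type [Prod [Atom str]]] )]] → [Type [Prod [Prod [Atom str]] * [Atom bool]] → [Type [Prod [Atom bool]]]]]

14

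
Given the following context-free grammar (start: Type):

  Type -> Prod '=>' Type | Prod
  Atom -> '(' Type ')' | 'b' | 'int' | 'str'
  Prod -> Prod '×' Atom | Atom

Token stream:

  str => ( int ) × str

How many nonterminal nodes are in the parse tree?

[Type [Prod [Atom str]] => [Type [Prod [Prod [Atom ( [Type [Prod [Atom int]]] )]] × [Atom str]]]]

11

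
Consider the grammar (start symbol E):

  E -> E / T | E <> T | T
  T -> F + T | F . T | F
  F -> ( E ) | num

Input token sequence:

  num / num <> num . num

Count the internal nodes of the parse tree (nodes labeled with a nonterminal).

11

[E [E [E [T [F num]]] / [T [F num]]] <> [T [F num] . [T [F num]]]]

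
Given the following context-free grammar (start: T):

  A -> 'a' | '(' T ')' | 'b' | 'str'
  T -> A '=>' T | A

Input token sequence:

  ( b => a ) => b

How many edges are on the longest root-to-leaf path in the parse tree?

[T [A ( [T [A b] => [T [A a]]] )] => [T [A b]]]

5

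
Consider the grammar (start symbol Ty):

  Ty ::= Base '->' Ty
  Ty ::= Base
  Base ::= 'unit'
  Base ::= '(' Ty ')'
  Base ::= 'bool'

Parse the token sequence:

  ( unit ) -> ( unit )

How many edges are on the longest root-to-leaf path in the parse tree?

5

[Ty [Base ( [Ty [Base unit]] )] -> [Ty [Base ( [Ty [Base unit]] )]]]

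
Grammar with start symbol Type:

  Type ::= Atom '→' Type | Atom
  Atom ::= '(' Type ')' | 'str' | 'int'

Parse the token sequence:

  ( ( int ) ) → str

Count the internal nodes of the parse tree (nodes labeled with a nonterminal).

8

[Type [Atom ( [Type [Atom ( [Type [Atom int]] )]] )] → [Type [Atom str]]]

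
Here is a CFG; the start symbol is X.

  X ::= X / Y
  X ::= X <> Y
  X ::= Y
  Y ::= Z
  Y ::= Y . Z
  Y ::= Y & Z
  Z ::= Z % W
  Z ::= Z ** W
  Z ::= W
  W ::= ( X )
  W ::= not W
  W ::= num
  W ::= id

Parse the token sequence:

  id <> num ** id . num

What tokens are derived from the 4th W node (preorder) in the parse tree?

num

[X [X [Y [Z [W id]]]] <> [Y [Y [Z [Z [W num]] ** [W id]]] . [Z [W num]]]]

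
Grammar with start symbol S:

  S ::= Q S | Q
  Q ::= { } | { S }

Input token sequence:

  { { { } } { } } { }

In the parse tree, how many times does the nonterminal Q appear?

[S [Q { [S [Q { [S [Q { }]] }] [S [Q { }]]] }] [S [Q { }]]]

5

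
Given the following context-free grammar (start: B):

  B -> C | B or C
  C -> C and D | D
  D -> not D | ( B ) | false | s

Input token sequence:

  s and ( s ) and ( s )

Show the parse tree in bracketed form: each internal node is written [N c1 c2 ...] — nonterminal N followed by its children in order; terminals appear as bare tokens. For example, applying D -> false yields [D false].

[B [C [C [C [D s]] and [D ( [B [C [D s]]] )]] and [D ( [B [C [D s]]] )]]]

B
C
C and D
C and D and D
D and D and D
s and D and D
s and ( B ) and D
s and ( C ) and D
s and ( D ) and D
s and ( s ) and D
s and ( s ) and ( B )
s and ( s ) and ( C )
s and ( s ) and ( D )
s and ( s ) and ( s )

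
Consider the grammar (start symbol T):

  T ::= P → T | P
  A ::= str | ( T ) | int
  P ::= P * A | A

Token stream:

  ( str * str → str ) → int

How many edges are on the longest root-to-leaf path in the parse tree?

[T [P [A ( [T [P [P [A str]] * [A str]] → [T [P [A str]]]] )]] → [T [P [A int]]]]

7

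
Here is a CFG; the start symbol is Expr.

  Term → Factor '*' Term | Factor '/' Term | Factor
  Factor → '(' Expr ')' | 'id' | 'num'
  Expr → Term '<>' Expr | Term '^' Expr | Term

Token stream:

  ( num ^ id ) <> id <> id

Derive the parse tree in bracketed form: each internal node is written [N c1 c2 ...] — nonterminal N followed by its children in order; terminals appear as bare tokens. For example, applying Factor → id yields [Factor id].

Expr
Term <> Expr
Factor <> Expr
( Expr ) <> Expr
( Term ^ Expr ) <> Expr
( Factor ^ Expr ) <> Expr
( num ^ Expr ) <> Expr
( num ^ Term ) <> Expr
( num ^ Factor ) <> Expr
( num ^ id ) <> Expr
( num ^ id ) <> Term <> Expr
( num ^ id ) <> Factor <> Expr
( num ^ id ) <> id <> Expr
( num ^ id ) <> id <> Term
( num ^ id ) <> id <> Factor
( num ^ id ) <> id <> id

[Expr [Term [Factor ( [Expr [Term [Factor num]] ^ [Expr [Term [Factor id]]]] )]] <> [Expr [Term [Factor id]] <> [Expr [Term [Factor id]]]]]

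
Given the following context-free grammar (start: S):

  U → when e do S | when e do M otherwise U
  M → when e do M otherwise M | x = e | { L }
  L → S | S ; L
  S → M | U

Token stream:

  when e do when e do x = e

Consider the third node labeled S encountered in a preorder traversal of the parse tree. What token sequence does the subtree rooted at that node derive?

x = e

[S [U when e do [S [U when e do [S [M x = e]]]]]]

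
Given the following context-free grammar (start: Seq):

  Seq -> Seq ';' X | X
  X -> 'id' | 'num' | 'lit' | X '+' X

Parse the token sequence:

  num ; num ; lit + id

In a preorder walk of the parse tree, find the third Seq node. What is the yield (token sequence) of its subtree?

[Seq [Seq [Seq [X num]] ; [X num]] ; [X [X lit] + [X id]]]

num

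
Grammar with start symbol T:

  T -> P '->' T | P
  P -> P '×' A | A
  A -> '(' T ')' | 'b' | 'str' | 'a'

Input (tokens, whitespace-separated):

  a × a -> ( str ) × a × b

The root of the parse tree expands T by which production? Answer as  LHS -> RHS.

[T [P [P [A a]] × [A a]] -> [T [P [P [P [A ( [T [P [A str]]] )]] × [A a]] × [A b]]]]

T -> P '->' T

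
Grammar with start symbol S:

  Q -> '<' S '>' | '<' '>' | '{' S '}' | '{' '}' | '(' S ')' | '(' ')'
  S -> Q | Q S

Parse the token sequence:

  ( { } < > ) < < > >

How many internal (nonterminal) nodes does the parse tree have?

10

[S [Q ( [S [Q { }] [S [Q < >]]] )] [S [Q < [S [Q < >]] >]]]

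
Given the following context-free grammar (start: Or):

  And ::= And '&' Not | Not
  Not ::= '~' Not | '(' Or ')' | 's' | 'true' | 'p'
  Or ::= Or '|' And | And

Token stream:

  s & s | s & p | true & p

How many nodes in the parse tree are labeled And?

[Or [Or [Or [And [And [Not s]] & [Not s]]] | [And [And [Not s]] & [Not p]]] | [And [And [Not true]] & [Not p]]]

6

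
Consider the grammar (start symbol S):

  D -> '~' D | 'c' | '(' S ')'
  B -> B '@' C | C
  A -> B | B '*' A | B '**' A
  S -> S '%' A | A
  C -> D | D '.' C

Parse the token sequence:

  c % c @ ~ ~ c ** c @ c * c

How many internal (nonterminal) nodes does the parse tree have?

[S [S [A [B [C [D c]]]]] % [A [B [B [C [D c]]] @ [C [D ~ [D ~ [D c]]]]] ** [A [B [B [C [D c]]] @ [C [D c]]] * [A [B [C [D c]]]]]]]

26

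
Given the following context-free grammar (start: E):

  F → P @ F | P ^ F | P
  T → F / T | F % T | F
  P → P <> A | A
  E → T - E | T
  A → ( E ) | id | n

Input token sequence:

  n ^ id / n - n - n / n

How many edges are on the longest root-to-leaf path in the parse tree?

8

[E [T [F [P [A n]] ^ [F [P [A id]]]] / [T [F [P [A n]]]]] - [E [T [F [P [A n]]]] - [E [T [F [P [A n]]] / [T [F [P [A n]]]]]]]]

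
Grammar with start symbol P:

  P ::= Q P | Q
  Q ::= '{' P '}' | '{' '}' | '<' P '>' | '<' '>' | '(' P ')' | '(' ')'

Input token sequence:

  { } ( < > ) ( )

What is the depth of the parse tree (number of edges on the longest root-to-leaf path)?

[P [Q { }] [P [Q ( [P [Q < >]] )] [P [Q ( )]]]]

5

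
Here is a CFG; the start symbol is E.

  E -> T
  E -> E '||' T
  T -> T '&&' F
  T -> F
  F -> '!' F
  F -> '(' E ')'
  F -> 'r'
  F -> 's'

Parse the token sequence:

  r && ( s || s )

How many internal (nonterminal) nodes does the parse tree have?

[E [T [T [F r]] && [F ( [E [E [T [F s]]] || [T [F s]]] )]]]

11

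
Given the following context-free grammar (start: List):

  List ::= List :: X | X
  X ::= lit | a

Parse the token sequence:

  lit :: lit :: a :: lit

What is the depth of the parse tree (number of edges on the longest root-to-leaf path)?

5

[List [List [List [List [X lit]] :: [X lit]] :: [X a]] :: [X lit]]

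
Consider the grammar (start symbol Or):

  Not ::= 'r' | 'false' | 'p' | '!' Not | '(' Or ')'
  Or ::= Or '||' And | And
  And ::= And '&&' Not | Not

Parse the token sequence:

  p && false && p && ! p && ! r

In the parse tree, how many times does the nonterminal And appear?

[Or [And [And [And [And [And [Not p]] && [Not false]] && [Not p]] && [Not ! [Not p]]] && [Not ! [Not r]]]]

5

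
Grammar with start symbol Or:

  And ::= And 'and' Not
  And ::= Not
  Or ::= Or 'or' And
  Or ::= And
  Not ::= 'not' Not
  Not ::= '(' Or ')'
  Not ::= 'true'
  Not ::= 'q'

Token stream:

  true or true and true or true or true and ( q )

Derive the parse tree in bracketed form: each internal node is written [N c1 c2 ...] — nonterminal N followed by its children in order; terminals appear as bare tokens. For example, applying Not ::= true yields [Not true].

Or
Or or And
Or or And or And
Or or And or And or And
And or And or And or And
Not or And or And or And
true or And or And or And
true or And and Not or And or And
true or Not and Not or And or And
true or true and Not or And or And
true or true and true or And or And
true or true and true or Not or And
true or true and true or true or And
true or true and true or true or And and Not
true or true and true or true or Not and Not
true or true and true or true or true and Not
true or true and true or true or true and ( Or )
true or true and true or true or true and ( And )
true or true and true or true or true and ( Not )
true or true and true or true or true and ( q )

[Or [Or [Or [Or [And [Not true]]] or [And [And [Not true]] and [Not true]]] or [And [Not true]]] or [And [And [Not true]] and [Not ( [Or [And [Not q]]] )]]]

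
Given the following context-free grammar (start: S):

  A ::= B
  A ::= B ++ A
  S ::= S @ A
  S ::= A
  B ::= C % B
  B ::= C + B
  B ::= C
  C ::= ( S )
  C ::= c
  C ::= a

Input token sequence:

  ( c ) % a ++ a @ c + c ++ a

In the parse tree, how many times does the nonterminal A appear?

[S [S [A [B [C ( [S [A [B [C c]]]] )] % [B [C a]]] ++ [A [B [C a]]]]] @ [A [B [C c] + [B [C c]]] ++ [A [B [C a]]]]]

5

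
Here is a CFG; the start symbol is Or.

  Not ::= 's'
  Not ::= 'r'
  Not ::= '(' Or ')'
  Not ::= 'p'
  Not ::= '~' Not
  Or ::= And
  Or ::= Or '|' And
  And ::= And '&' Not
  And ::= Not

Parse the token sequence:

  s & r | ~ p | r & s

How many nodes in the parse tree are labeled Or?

3

[Or [Or [Or [And [And [Not s]] & [Not r]]] | [And [Not ~ [Not p]]]] | [And [And [Not r]] & [Not s]]]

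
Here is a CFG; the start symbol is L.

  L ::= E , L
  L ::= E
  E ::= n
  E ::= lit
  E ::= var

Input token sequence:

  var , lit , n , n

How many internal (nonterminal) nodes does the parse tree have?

8

[L [E var] , [L [E lit] , [L [E n] , [L [E n]]]]]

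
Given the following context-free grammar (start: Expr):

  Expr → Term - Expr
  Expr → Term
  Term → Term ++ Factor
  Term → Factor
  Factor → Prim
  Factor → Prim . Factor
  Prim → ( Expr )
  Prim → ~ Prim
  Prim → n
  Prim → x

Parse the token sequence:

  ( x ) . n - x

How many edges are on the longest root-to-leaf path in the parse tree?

8

[Expr [Term [Factor [Prim ( [Expr [Term [Factor [Prim x]]]] )] . [Factor [Prim n]]]] - [Expr [Term [Factor [Prim x]]]]]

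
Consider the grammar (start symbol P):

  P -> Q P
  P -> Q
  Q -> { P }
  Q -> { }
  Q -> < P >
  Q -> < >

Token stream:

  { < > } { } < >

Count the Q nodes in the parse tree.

[P [Q { [P [Q < >]] }] [P [Q { }] [P [Q < >]]]]

4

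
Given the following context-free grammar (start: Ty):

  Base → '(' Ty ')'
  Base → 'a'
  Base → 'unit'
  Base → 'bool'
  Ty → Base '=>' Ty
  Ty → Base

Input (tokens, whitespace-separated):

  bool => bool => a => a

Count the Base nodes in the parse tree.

4

[Ty [Base bool] => [Ty [Base bool] => [Ty [Base a] => [Ty [Base a]]]]]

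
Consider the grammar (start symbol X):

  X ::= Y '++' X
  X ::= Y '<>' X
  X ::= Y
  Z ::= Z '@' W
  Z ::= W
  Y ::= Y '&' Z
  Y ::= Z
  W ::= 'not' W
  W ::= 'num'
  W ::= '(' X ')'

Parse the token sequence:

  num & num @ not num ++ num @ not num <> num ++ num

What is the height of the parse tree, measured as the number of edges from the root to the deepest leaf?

[X [Y [Y [Z [W num]]] & [Z [Z [W num]] @ [W not [W num]]]] ++ [X [Y [Z [Z [W num]] @ [W not [W num]]]] <> [X [Y [Z [W num]]] ++ [X [Y [Z [W num]]]]]]]

7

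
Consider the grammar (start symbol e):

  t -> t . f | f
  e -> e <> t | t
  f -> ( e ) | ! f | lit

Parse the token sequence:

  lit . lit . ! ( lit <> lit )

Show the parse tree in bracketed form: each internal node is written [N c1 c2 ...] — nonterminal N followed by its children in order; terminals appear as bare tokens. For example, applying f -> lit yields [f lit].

[e [t [t [t [f lit]] . [f lit]] . [f ! [f ( [e [e [t [f lit]]] <> [t [f lit]]] )]]]]

e
t
t . f
t . f . f
f . f . f
lit . f . f
lit . lit . f
lit . lit . ! f
lit . lit . ! ( e )
lit . lit . ! ( e <> t )
lit . lit . ! ( t <> t )
lit . lit . ! ( f <> t )
lit . lit . ! ( lit <> t )
lit . lit . ! ( lit <> f )
lit . lit . ! ( lit <> lit )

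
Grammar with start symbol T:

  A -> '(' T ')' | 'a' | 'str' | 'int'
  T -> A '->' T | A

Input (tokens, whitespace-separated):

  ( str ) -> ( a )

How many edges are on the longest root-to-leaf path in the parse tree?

5

[T [A ( [T [A str]] )] -> [T [A ( [T [A a]] )]]]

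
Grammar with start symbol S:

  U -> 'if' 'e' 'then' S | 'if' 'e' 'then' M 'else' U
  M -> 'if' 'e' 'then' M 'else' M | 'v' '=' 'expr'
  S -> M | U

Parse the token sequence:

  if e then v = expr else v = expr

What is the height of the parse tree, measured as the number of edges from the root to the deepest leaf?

[S [M if e then [M v = expr] else [M v = expr]]]

3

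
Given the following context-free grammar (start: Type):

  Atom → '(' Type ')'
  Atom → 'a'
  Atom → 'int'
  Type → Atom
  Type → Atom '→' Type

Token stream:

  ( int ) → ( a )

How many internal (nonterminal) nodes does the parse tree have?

[Type [Atom ( [Type [Atom int]] )] → [Type [Atom ( [Type [Atom a]] )]]]

8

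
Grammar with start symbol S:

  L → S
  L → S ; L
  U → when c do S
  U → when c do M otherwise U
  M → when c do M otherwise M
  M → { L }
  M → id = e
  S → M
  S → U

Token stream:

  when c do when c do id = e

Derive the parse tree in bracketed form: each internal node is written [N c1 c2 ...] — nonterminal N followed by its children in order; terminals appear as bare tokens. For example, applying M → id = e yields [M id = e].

S
U
when c do S
when c do U
when c do when c do S
when c do when c do M
when c do when c do id = e

[S [U when c do [S [U when c do [S [M id = e]]]]]]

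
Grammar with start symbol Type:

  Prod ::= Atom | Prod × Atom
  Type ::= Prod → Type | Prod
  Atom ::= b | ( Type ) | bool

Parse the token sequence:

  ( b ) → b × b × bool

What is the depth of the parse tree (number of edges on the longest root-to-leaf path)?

[Type [Prod [Atom ( [Type [Prod [Atom b]]] )]] → [Type [Prod [Prod [Prod [Atom b]] × [Atom b]] × [Atom bool]]]]

6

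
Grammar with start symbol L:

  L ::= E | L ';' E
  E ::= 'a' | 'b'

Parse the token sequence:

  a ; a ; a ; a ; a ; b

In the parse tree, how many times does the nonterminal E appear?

[L [L [L [L [L [L [E a]] ; [E a]] ; [E a]] ; [E a]] ; [E a]] ; [E b]]

6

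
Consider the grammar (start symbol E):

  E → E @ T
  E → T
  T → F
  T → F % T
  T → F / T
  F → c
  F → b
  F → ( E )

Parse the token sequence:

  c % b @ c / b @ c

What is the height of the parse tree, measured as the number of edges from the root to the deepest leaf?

[E [E [E [T [F c] % [T [F b]]]] @ [T [F c] / [T [F b]]]] @ [T [F c]]]

6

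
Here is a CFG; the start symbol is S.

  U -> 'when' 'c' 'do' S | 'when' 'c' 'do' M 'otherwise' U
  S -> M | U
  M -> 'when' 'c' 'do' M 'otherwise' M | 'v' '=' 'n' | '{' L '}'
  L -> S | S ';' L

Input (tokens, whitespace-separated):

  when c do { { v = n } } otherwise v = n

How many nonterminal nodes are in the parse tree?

[S [M when c do [M { [L [S [M { [L [S [M v = n]]] }]]] }] otherwise [M v = n]]]

10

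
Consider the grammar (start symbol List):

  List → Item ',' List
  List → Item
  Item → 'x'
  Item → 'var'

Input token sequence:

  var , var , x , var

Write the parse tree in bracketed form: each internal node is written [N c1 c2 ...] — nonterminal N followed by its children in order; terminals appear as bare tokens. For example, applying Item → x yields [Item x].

[List [Item var] , [List [Item var] , [List [Item x] , [List [Item var]]]]]

List
Item , List
var , List
var , Item , List
var , var , List
var , var , Item , List
var , var , x , List
var , var , x , Item
var , var , x , var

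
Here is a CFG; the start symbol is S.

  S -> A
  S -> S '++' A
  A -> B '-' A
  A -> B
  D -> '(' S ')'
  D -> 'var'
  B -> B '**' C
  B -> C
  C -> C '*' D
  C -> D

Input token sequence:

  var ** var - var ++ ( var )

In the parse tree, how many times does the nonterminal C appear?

[S [S [A [B [B [C [D var]]] ** [C [D var]]] - [A [B [C [D var]]]]]] ++ [A [B [C [D ( [S [A [B [C [D var]]]]] )]]]]]

5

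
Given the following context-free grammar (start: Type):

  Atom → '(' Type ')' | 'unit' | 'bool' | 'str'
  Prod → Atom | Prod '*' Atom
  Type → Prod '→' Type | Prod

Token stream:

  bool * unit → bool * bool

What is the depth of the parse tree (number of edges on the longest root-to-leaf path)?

[Type [Prod [Prod [Atom bool]] * [Atom unit]] → [Type [Prod [Prod [Atom bool]] * [Atom bool]]]]

5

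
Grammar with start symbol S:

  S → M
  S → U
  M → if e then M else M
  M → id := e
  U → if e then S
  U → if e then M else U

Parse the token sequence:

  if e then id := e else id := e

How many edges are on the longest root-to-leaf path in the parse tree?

3

[S [M if e then [M id := e] else [M id := e]]]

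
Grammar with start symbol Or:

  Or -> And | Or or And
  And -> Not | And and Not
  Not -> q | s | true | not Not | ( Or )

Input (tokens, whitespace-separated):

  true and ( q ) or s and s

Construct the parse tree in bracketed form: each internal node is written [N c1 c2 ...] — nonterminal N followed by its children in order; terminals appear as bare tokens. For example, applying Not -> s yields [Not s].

Or
Or or And
And or And
And and Not or And
Not and Not or And
true and Not or And
true and ( Or ) or And
true and ( And ) or And
true and ( Not ) or And
true and ( q ) or And
true and ( q ) or And and Not
true and ( q ) or Not and Not
true and ( q ) or s and Not
true and ( q ) or s and s

[Or [Or [And [And [Not true]] and [Not ( [Or [And [Not q]]] )]]] or [And [And [Not s]] and [Not s]]]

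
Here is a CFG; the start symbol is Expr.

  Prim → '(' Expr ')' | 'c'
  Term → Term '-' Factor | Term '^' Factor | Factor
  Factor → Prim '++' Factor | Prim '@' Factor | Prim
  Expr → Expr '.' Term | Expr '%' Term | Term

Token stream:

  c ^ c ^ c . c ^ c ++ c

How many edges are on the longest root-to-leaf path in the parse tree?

[Expr [Expr [Term [Term [Term [Factor [Prim c]]] ^ [Factor [Prim c]]] ^ [Factor [Prim c]]]] . [Term [Term [Factor [Prim c]]] ^ [Factor [Prim c] ++ [Factor [Prim c]]]]]

7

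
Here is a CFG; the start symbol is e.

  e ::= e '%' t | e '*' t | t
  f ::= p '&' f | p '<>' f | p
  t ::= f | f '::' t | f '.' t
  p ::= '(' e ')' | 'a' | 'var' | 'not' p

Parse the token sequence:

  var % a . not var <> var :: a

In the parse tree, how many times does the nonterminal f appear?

[e [e [t [f [p var]]]] % [t [f [p a]] . [t [f [p not [p var]] <> [f [p var]]] :: [t [f [p a]]]]]]

5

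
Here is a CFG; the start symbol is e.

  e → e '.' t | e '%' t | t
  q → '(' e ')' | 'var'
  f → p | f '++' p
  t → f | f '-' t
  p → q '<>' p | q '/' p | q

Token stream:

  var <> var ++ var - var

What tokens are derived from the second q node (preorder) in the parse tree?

[e [t [f [f [p [q var] <> [p [q var]]]] ++ [p [q var]]] - [t [f [p [q var]]]]]]

var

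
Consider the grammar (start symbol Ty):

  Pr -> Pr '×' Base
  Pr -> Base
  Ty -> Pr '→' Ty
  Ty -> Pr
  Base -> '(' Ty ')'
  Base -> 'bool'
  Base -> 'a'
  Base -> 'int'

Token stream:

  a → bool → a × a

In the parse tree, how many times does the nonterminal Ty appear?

3

[Ty [Pr [Base a]] → [Ty [Pr [Base bool]] → [Ty [Pr [Pr [Base a]] × [Base a]]]]]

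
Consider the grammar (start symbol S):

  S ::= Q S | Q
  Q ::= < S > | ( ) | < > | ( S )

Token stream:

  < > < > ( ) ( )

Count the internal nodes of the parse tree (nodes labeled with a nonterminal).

[S [Q < >] [S [Q < >] [S [Q ( )] [S [Q ( )]]]]]

8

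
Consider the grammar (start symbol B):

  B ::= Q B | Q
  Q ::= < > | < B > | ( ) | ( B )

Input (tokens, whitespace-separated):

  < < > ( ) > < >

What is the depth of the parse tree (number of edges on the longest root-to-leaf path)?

5

[B [Q < [B [Q < >] [B [Q ( )]]] >] [B [Q < >]]]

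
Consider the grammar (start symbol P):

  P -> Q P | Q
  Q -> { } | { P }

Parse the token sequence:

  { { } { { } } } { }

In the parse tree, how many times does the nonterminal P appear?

[P [Q { [P [Q { }] [P [Q { [P [Q { }]] }]]] }] [P [Q { }]]]

5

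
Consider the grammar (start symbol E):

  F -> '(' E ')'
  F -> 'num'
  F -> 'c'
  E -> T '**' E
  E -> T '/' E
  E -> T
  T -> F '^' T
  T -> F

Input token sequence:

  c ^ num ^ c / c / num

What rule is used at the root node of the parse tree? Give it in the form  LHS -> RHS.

E -> T '/' E

[E [T [F c] ^ [T [F num] ^ [T [F c]]]] / [E [T [F c]] / [E [T [F num]]]]]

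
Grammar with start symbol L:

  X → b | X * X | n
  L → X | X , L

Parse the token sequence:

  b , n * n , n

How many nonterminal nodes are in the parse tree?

[L [X b] , [L [X [X n] * [X n]] , [L [X n]]]]

8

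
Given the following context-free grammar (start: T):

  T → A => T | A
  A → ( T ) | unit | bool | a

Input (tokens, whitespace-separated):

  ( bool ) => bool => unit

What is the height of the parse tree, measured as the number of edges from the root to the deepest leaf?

4

[T [A ( [T [A bool]] )] => [T [A bool] => [T [A unit]]]]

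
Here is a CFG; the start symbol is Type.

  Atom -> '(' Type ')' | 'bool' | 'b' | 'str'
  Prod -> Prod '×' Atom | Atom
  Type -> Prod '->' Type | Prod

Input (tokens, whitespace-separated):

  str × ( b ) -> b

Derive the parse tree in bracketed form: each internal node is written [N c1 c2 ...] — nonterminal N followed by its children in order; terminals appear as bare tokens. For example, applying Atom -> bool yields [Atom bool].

[Type [Prod [Prod [Atom str]] × [Atom ( [Type [Prod [Atom b]]] )]] -> [Type [Prod [Atom b]]]]

Type
Prod -> Type
Prod × Atom -> Type
Atom × Atom -> Type
str × Atom -> Type
str × ( Type ) -> Type
str × ( Prod ) -> Type
str × ( Atom ) -> Type
str × ( b ) -> Type
str × ( b ) -> Prod
str × ( b ) -> Atom
str × ( b ) -> b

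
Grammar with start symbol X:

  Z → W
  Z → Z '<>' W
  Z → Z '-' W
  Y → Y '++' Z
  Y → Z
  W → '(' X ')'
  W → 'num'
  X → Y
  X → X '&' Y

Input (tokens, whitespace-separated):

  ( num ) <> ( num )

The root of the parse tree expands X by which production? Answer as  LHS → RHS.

[X [Y [Z [Z [W ( [X [Y [Z [W num]]]] )]] <> [W ( [X [Y [Z [W num]]]] )]]]]

X → Y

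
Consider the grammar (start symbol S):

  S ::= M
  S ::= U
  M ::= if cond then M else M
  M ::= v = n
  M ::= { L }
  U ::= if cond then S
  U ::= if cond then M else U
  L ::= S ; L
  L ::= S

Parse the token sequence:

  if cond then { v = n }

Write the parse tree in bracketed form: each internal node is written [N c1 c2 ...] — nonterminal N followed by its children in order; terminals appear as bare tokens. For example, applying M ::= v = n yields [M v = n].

[S [U if cond then [S [M { [L [S [M v = n]]] }]]]]

S
U
if cond then S
if cond then M
if cond then { L }
if cond then { S }
if cond then { M }
if cond then { v = n }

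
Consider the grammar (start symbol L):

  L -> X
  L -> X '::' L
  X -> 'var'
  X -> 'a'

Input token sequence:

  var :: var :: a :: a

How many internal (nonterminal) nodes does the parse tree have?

[L [X var] :: [L [X var] :: [L [X a] :: [L [X a]]]]]

8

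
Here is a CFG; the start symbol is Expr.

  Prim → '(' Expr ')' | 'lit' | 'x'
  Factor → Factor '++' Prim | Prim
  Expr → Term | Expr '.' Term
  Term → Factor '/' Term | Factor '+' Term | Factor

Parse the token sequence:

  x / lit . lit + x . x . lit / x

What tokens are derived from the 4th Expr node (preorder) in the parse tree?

[Expr [Expr [Expr [Expr [Term [Factor [Prim x]] / [Term [Factor [Prim lit]]]]] . [Term [Factor [Prim lit]] + [Term [Factor [Prim x]]]]] . [Term [Factor [Prim x]]]] . [Term [Factor [Prim lit]] / [Term [Factor [Prim x]]]]]

x / lit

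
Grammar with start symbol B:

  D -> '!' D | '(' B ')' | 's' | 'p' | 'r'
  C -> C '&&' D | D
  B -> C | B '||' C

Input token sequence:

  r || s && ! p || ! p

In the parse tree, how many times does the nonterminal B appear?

[B [B [B [C [D r]]] || [C [C [D s]] && [D ! [D p]]]] || [C [D ! [D p]]]]

3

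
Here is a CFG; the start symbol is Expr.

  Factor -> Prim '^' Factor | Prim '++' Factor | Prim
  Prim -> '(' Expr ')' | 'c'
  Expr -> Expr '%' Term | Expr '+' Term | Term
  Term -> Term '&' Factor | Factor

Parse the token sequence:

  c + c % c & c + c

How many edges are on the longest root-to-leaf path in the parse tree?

[Expr [Expr [Expr [Expr [Term [Factor [Prim c]]]] + [Term [Factor [Prim c]]]] % [Term [Term [Factor [Prim c]]] & [Factor [Prim c]]]] + [Term [Factor [Prim c]]]]

7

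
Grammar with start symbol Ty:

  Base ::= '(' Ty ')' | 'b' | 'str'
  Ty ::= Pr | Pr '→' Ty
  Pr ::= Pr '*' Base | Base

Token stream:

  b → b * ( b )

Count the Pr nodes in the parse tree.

4

[Ty [Pr [Base b]] → [Ty [Pr [Pr [Base b]] * [Base ( [Ty [Pr [Base b]]] )]]]]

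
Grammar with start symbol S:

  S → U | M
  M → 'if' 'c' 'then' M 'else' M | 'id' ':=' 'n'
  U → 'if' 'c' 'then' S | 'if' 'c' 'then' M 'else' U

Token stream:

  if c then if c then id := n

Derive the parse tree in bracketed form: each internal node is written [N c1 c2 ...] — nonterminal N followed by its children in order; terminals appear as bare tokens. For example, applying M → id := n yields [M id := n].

[S [U if c then [S [U if c then [S [M id := n]]]]]]

S
U
if c then S
if c then U
if c then if c then S
if c then if c then M
if c then if c then id := n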